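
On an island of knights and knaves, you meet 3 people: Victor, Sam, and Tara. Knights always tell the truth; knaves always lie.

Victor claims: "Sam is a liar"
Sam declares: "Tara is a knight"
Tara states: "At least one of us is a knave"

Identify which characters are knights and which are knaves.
Victor is a knave.
Sam is a knight.
Tara is a knight.

Verification:
- Victor (knave) says "Sam is a liar" - this is FALSE (a lie) because Sam is a knight.
- Sam (knight) says "Tara is a knight" - this is TRUE because Tara is a knight.
- Tara (knight) says "At least one of us is a knave" - this is TRUE because Victor is a knave.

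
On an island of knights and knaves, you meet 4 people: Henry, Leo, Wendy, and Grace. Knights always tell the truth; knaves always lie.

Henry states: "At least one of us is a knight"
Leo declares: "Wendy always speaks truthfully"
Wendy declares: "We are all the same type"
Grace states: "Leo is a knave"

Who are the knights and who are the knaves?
Henry is a knight.
Leo is a knave.
Wendy is a knave.
Grace is a knight.

Verification:
- Henry (knight) says "At least one of us is a knight" - this is TRUE because Henry and Grace are knights.
- Leo (knave) says "Wendy always speaks truthfully" - this is FALSE (a lie) because Wendy is a knave.
- Wendy (knave) says "We are all the same type" - this is FALSE (a lie) because Henry and Grace are knights and Leo and Wendy are knaves.
- Grace (knight) says "Leo is a knave" - this is TRUE because Leo is a knave.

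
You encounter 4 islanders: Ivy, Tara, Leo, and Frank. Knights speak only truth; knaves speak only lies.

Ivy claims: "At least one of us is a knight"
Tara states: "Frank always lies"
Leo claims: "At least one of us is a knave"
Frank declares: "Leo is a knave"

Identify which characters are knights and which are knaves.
Ivy is a knight.
Tara is a knight.
Leo is a knight.
Frank is a knave.

Verification:
- Ivy (knight) says "At least one of us is a knight" - this is TRUE because Ivy, Tara, and Leo are knights.
- Tara (knight) says "Frank always lies" - this is TRUE because Frank is a knave.
- Leo (knight) says "At least one of us is a knave" - this is TRUE because Frank is a knave.
- Frank (knave) says "Leo is a knave" - this is FALSE (a lie) because Leo is a knight.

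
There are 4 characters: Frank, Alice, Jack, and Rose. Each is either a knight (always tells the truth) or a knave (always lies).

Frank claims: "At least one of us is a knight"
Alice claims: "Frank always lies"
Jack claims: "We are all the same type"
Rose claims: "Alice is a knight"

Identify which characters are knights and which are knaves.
Frank is a knight.
Alice is a knave.
Jack is a knave.
Rose is a knave.

Verification:
- Frank (knight) says "At least one of us is a knight" - this is TRUE because Frank is a knight.
- Alice (knave) says "Frank always lies" - this is FALSE (a lie) because Frank is a knight.
- Jack (knave) says "We are all the same type" - this is FALSE (a lie) because Frank is a knight and Alice, Jack, and Rose are knaves.
- Rose (knave) says "Alice is a knight" - this is FALSE (a lie) because Alice is a knave.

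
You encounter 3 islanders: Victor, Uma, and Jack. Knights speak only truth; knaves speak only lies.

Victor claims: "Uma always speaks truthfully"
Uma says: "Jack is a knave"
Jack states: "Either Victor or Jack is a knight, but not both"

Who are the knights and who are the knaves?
Victor is a knave.
Uma is a knave.
Jack is a knight.

Verification:
- Victor (knave) says "Uma always speaks truthfully" - this is FALSE (a lie) because Uma is a knave.
- Uma (knave) says "Jack is a knave" - this is FALSE (a lie) because Jack is a knight.
- Jack (knight) says "Either Victor or Jack is a knight, but not both" - this is TRUE because Victor is a knave and Jack is a knight.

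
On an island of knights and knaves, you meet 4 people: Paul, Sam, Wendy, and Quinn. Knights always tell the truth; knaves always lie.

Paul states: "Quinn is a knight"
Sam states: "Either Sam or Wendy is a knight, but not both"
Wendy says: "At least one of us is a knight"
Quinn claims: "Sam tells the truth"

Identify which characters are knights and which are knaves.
Paul is a knave.
Sam is a knave.
Wendy is a knave.
Quinn is a knave.

Verification:
- Paul (knave) says "Quinn is a knight" - this is FALSE (a lie) because Quinn is a knave.
- Sam (knave) says "Either Sam or Wendy is a knight, but not both" - this is FALSE (a lie) because Sam is a knave and Wendy is a knave.
- Wendy (knave) says "At least one of us is a knight" - this is FALSE (a lie) because no one is a knight.
- Quinn (knave) says "Sam tells the truth" - this is FALSE (a lie) because Sam is a knave.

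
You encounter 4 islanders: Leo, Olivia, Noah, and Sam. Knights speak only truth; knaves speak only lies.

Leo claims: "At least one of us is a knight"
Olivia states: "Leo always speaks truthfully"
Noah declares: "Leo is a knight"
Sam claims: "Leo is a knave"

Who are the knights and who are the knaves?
Leo is a knight.
Olivia is a knight.
Noah is a knight.
Sam is a knave.

Verification:
- Leo (knight) says "At least one of us is a knight" - this is TRUE because Leo, Olivia, and Noah are knights.
- Olivia (knight) says "Leo always speaks truthfully" - this is TRUE because Leo is a knight.
- Noah (knight) says "Leo is a knight" - this is TRUE because Leo is a knight.
- Sam (knave) says "Leo is a knave" - this is FALSE (a lie) because Leo is a knight.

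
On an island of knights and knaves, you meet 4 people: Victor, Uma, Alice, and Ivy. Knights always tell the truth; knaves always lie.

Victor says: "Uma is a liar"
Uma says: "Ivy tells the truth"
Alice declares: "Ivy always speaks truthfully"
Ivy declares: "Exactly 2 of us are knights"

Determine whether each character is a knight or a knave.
Victor is a knight.
Uma is a knave.
Alice is a knave.
Ivy is a knave.

Verification:
- Victor (knight) says "Uma is a liar" - this is TRUE because Uma is a knave.
- Uma (knave) says "Ivy tells the truth" - this is FALSE (a lie) because Ivy is a knave.
- Alice (knave) says "Ivy always speaks truthfully" - this is FALSE (a lie) because Ivy is a knave.
- Ivy (knave) says "Exactly 2 of us are knights" - this is FALSE (a lie) because there are 1 knights.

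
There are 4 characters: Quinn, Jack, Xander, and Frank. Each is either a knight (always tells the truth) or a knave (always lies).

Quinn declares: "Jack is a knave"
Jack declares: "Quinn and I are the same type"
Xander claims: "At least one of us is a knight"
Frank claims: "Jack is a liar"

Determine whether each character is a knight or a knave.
Quinn is a knight.
Jack is a knave.
Xander is a knight.
Frank is a knight.

Verification:
- Quinn (knight) says "Jack is a knave" - this is TRUE because Jack is a knave.
- Jack (knave) says "Quinn and I are the same type" - this is FALSE (a lie) because Jack is a knave and Quinn is a knight.
- Xander (knight) says "At least one of us is a knight" - this is TRUE because Quinn, Xander, and Frank are knights.
- Frank (knight) says "Jack is a liar" - this is TRUE because Jack is a knave.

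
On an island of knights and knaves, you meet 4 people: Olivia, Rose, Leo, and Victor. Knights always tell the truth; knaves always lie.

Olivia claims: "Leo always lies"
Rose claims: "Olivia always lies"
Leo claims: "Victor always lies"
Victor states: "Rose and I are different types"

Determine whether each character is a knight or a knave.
Olivia is a knight.
Rose is a knave.
Leo is a knave.
Victor is a knight.

Verification:
- Olivia (knight) says "Leo always lies" - this is TRUE because Leo is a knave.
- Rose (knave) says "Olivia always lies" - this is FALSE (a lie) because Olivia is a knight.
- Leo (knave) says "Victor always lies" - this is FALSE (a lie) because Victor is a knight.
- Victor (knight) says "Rose and I are different types" - this is TRUE because Victor is a knight and Rose is a knave.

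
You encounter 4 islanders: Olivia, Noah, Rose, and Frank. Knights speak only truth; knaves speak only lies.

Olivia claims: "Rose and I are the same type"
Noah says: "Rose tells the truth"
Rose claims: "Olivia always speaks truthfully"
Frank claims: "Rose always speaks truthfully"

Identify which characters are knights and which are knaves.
Olivia is a knight.
Noah is a knight.
Rose is a knight.
Frank is a knight.

Verification:
- Olivia (knight) says "Rose and I are the same type" - this is TRUE because Olivia is a knight and Rose is a knight.
- Noah (knight) says "Rose tells the truth" - this is TRUE because Rose is a knight.
- Rose (knight) says "Olivia always speaks truthfully" - this is TRUE because Olivia is a knight.
- Frank (knight) says "Rose always speaks truthfully" - this is TRUE because Rose is a knight.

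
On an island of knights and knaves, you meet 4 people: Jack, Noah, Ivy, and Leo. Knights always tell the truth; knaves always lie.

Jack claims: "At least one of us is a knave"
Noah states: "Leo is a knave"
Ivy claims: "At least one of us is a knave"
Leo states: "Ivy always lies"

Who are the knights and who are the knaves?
Jack is a knight.
Noah is a knight.
Ivy is a knight.
Leo is a knave.

Verification:
- Jack (knight) says "At least one of us is a knave" - this is TRUE because Leo is a knave.
- Noah (knight) says "Leo is a knave" - this is TRUE because Leo is a knave.
- Ivy (knight) says "At least one of us is a knave" - this is TRUE because Leo is a knave.
- Leo (knave) says "Ivy always lies" - this is FALSE (a lie) because Ivy is a knight.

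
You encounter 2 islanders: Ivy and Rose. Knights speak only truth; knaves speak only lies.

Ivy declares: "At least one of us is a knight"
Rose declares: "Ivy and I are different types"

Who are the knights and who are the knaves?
Ivy is a knave.
Rose is a knave.

Verification:
- Ivy (knave) says "At least one of us is a knight" - this is FALSE (a lie) because no one is a knight.
- Rose (knave) says "Ivy and I are different types" - this is FALSE (a lie) because Rose is a knave and Ivy is a knave.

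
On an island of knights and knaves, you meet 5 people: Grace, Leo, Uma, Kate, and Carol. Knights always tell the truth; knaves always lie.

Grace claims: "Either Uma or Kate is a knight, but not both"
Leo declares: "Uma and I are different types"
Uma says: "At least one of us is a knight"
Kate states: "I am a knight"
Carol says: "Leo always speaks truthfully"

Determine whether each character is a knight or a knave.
Grace is a knave.
Leo is a knave.
Uma is a knave.
Kate is a knave.
Carol is a knave.

Verification:
- Grace (knave) says "Either Uma or Kate is a knight, but not both" - this is FALSE (a lie) because Uma is a knave and Kate is a knave.
- Leo (knave) says "Uma and I are different types" - this is FALSE (a lie) because Leo is a knave and Uma is a knave.
- Uma (knave) says "At least one of us is a knight" - this is FALSE (a lie) because no one is a knight.
- Kate (knave) says "I am a knight" - this is FALSE (a lie) because Kate is a knave.
- Carol (knave) says "Leo always speaks truthfully" - this is FALSE (a lie) because Leo is a knave.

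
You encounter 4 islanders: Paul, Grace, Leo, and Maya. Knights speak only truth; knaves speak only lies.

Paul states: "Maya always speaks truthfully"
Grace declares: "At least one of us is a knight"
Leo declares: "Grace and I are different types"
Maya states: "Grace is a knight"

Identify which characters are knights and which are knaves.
Paul is a knave.
Grace is a knave.
Leo is a knave.
Maya is a knave.

Verification:
- Paul (knave) says "Maya always speaks truthfully" - this is FALSE (a lie) because Maya is a knave.
- Grace (knave) says "At least one of us is a knight" - this is FALSE (a lie) because no one is a knight.
- Leo (knave) says "Grace and I are different types" - this is FALSE (a lie) because Leo is a knave and Grace is a knave.
- Maya (knave) says "Grace is a knight" - this is FALSE (a lie) because Grace is a knave.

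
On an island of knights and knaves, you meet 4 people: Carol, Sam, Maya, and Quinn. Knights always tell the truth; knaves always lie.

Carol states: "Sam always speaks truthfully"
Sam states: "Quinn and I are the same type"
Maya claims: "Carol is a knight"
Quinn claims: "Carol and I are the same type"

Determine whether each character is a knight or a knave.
Carol is a knight.
Sam is a knight.
Maya is a knight.
Quinn is a knight.

Verification:
- Carol (knight) says "Sam always speaks truthfully" - this is TRUE because Sam is a knight.
- Sam (knight) says "Quinn and I are the same type" - this is TRUE because Sam is a knight and Quinn is a knight.
- Maya (knight) says "Carol is a knight" - this is TRUE because Carol is a knight.
- Quinn (knight) says "Carol and I are the same type" - this is TRUE because Quinn is a knight and Carol is a knight.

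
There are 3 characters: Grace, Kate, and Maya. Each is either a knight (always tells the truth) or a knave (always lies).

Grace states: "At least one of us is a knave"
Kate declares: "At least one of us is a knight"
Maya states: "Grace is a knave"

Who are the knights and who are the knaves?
Grace is a knight.
Kate is a knight.
Maya is a knave.

Verification:
- Grace (knight) says "At least one of us is a knave" - this is TRUE because Maya is a knave.
- Kate (knight) says "At least one of us is a knight" - this is TRUE because Grace and Kate are knights.
- Maya (knave) says "Grace is a knave" - this is FALSE (a lie) because Grace is a knight.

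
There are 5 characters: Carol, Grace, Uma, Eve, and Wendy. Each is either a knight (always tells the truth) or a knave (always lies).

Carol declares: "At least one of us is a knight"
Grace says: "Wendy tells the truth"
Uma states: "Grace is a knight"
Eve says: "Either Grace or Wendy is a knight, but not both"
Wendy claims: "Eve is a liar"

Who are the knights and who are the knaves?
Carol is a knight.
Grace is a knight.
Uma is a knight.
Eve is a knave.
Wendy is a knight.

Verification:
- Carol (knight) says "At least one of us is a knight" - this is TRUE because Carol, Grace, Uma, and Wendy are knights.
- Grace (knight) says "Wendy tells the truth" - this is TRUE because Wendy is a knight.
- Uma (knight) says "Grace is a knight" - this is TRUE because Grace is a knight.
- Eve (knave) says "Either Grace or Wendy is a knight, but not both" - this is FALSE (a lie) because Grace is a knight and Wendy is a knight.
- Wendy (knight) says "Eve is a liar" - this is TRUE because Eve is a knave.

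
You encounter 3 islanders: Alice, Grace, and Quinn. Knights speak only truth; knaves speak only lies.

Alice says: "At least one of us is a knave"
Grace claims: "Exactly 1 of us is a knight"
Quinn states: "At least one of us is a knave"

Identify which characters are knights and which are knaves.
Alice is a knight.
Grace is a knave.
Quinn is a knight.

Verification:
- Alice (knight) says "At least one of us is a knave" - this is TRUE because Grace is a knave.
- Grace (knave) says "Exactly 1 of us is a knight" - this is FALSE (a lie) because there are 2 knights.
- Quinn (knight) says "At least one of us is a knave" - this is TRUE because Grace is a knave.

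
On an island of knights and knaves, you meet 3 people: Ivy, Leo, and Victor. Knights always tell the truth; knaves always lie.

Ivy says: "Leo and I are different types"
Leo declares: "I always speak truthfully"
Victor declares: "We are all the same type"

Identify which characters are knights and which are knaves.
Ivy is a knight.
Leo is a knave.
Victor is a knave.

Verification:
- Ivy (knight) says "Leo and I are different types" - this is TRUE because Ivy is a knight and Leo is a knave.
- Leo (knave) says "I always speak truthfully" - this is FALSE (a lie) because Leo is a knave.
- Victor (knave) says "We are all the same type" - this is FALSE (a lie) because Ivy is a knight and Leo and Victor are knaves.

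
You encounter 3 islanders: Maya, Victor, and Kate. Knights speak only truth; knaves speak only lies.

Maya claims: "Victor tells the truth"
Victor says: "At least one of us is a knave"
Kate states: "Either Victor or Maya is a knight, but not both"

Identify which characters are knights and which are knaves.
Maya is a knight.
Victor is a knight.
Kate is a knave.

Verification:
- Maya (knight) says "Victor tells the truth" - this is TRUE because Victor is a knight.
- Victor (knight) says "At least one of us is a knave" - this is TRUE because Kate is a knave.
- Kate (knave) says "Either Victor or Maya is a knight, but not both" - this is FALSE (a lie) because Victor is a knight and Maya is a knight.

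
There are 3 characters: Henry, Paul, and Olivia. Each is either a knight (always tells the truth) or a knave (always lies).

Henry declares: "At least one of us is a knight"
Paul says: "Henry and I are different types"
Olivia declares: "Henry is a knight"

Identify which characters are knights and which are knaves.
Henry is a knave.
Paul is a knave.
Olivia is a knave.

Verification:
- Henry (knave) says "At least one of us is a knight" - this is FALSE (a lie) because no one is a knight.
- Paul (knave) says "Henry and I are different types" - this is FALSE (a lie) because Paul is a knave and Henry is a knave.
- Olivia (knave) says "Henry is a knight" - this is FALSE (a lie) because Henry is a knave.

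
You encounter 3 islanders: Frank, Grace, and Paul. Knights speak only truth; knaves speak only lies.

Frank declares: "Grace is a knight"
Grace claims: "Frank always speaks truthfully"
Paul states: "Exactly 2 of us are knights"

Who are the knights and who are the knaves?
Frank is a knave.
Grace is a knave.
Paul is a knave.

Verification:
- Frank (knave) says "Grace is a knight" - this is FALSE (a lie) because Grace is a knave.
- Grace (knave) says "Frank always speaks truthfully" - this is FALSE (a lie) because Frank is a knave.
- Paul (knave) says "Exactly 2 of us are knights" - this is FALSE (a lie) because there are 0 knights.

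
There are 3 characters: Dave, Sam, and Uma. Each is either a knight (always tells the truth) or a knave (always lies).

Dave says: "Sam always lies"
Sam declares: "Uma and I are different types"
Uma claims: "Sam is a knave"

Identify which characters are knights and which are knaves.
Dave is a knave.
Sam is a knight.
Uma is a knave.

Verification:
- Dave (knave) says "Sam always lies" - this is FALSE (a lie) because Sam is a knight.
- Sam (knight) says "Uma and I are different types" - this is TRUE because Sam is a knight and Uma is a knave.
- Uma (knave) says "Sam is a knave" - this is FALSE (a lie) because Sam is a knight.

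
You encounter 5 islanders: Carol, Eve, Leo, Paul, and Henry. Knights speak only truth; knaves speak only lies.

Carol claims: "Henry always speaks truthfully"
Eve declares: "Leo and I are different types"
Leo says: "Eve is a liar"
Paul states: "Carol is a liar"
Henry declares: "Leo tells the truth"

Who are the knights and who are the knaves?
Carol is a knave.
Eve is a knight.
Leo is a knave.
Paul is a knight.
Henry is a knave.

Verification:
- Carol (knave) says "Henry always speaks truthfully" - this is FALSE (a lie) because Henry is a knave.
- Eve (knight) says "Leo and I are different types" - this is TRUE because Eve is a knight and Leo is a knave.
- Leo (knave) says "Eve is a liar" - this is FALSE (a lie) because Eve is a knight.
- Paul (knight) says "Carol is a liar" - this is TRUE because Carol is a knave.
- Henry (knave) says "Leo tells the truth" - this is FALSE (a lie) because Leo is a knave.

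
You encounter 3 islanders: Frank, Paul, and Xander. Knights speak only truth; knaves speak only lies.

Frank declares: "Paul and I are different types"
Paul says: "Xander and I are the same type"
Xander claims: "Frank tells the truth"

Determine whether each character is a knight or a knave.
Frank is a knight.
Paul is a knave.
Xander is a knight.

Verification:
- Frank (knight) says "Paul and I are different types" - this is TRUE because Frank is a knight and Paul is a knave.
- Paul (knave) says "Xander and I are the same type" - this is FALSE (a lie) because Paul is a knave and Xander is a knight.
- Xander (knight) says "Frank tells the truth" - this is TRUE because Frank is a knight.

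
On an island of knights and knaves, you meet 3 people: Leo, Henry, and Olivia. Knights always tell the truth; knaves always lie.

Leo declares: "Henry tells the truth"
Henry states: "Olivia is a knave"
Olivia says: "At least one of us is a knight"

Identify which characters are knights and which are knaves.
Leo is a knave.
Henry is a knave.
Olivia is a knight.

Verification:
- Leo (knave) says "Henry tells the truth" - this is FALSE (a lie) because Henry is a knave.
- Henry (knave) says "Olivia is a knave" - this is FALSE (a lie) because Olivia is a knight.
- Olivia (knight) says "At least one of us is a knight" - this is TRUE because Olivia is a knight.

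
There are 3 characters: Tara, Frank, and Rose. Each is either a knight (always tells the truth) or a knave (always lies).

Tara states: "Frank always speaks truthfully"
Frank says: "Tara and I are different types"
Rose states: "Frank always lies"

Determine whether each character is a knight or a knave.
Tara is a knave.
Frank is a knave.
Rose is a knight.

Verification:
- Tara (knave) says "Frank always speaks truthfully" - this is FALSE (a lie) because Frank is a knave.
- Frank (knave) says "Tara and I are different types" - this is FALSE (a lie) because Frank is a knave and Tara is a knave.
- Rose (knight) says "Frank always lies" - this is TRUE because Frank is a knave.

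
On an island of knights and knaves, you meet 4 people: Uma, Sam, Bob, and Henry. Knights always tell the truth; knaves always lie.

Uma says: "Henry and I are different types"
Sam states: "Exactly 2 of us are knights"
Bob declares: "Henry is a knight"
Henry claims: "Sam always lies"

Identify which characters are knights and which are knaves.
Uma is a knight.
Sam is a knight.
Bob is a knave.
Henry is a knave.

Verification:
- Uma (knight) says "Henry and I are different types" - this is TRUE because Uma is a knight and Henry is a knave.
- Sam (knight) says "Exactly 2 of us are knights" - this is TRUE because there are 2 knights.
- Bob (knave) says "Henry is a knight" - this is FALSE (a lie) because Henry is a knave.
- Henry (knave) says "Sam always lies" - this is FALSE (a lie) because Sam is a knight.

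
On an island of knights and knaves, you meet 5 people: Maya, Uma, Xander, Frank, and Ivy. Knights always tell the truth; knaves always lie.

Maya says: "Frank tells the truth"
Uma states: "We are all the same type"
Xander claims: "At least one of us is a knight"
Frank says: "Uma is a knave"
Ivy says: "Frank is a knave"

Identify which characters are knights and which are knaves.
Maya is a knight.
Uma is a knave.
Xander is a knight.
Frank is a knight.
Ivy is a knave.

Verification:
- Maya (knight) says "Frank tells the truth" - this is TRUE because Frank is a knight.
- Uma (knave) says "We are all the same type" - this is FALSE (a lie) because Maya, Xander, and Frank are knights and Uma and Ivy are knaves.
- Xander (knight) says "At least one of us is a knight" - this is TRUE because Maya, Xander, and Frank are knights.
- Frank (knight) says "Uma is a knave" - this is TRUE because Uma is a knave.
- Ivy (knave) says "Frank is a knave" - this is FALSE (a lie) because Frank is a knight.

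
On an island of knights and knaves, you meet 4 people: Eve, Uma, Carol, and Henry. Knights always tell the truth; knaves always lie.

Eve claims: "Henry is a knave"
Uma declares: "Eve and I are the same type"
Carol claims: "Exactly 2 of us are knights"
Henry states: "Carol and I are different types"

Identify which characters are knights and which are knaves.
Eve is a knight.
Uma is a knave.
Carol is a knave.
Henry is a knave.

Verification:
- Eve (knight) says "Henry is a knave" - this is TRUE because Henry is a knave.
- Uma (knave) says "Eve and I are the same type" - this is FALSE (a lie) because Uma is a knave and Eve is a knight.
- Carol (knave) says "Exactly 2 of us are knights" - this is FALSE (a lie) because there are 1 knights.
- Henry (knave) says "Carol and I are different types" - this is FALSE (a lie) because Henry is a knave and Carol is a knave.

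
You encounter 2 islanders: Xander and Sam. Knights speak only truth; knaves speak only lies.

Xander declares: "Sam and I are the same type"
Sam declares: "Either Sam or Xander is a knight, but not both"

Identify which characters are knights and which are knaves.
Xander is a knave.
Sam is a knight.

Verification:
- Xander (knave) says "Sam and I are the same type" - this is FALSE (a lie) because Xander is a knave and Sam is a knight.
- Sam (knight) says "Either Sam or Xander is a knight, but not both" - this is TRUE because Sam is a knight and Xander is a knave.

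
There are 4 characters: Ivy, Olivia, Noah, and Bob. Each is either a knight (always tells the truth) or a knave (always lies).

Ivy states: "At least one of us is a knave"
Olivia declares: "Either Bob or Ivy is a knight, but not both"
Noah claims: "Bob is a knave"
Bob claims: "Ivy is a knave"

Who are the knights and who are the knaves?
Ivy is a knight.
Olivia is a knight.
Noah is a knight.
Bob is a knave.

Verification:
- Ivy (knight) says "At least one of us is a knave" - this is TRUE because Bob is a knave.
- Olivia (knight) says "Either Bob or Ivy is a knight, but not both" - this is TRUE because Bob is a knave and Ivy is a knight.
- Noah (knight) says "Bob is a knave" - this is TRUE because Bob is a knave.
- Bob (knave) says "Ivy is a knave" - this is FALSE (a lie) because Ivy is a knight.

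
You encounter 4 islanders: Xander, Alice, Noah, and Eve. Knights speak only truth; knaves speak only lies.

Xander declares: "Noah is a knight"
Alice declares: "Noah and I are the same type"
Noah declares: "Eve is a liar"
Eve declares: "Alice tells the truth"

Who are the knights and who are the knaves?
Xander is a knight.
Alice is a knave.
Noah is a knight.
Eve is a knave.

Verification:
- Xander (knight) says "Noah is a knight" - this is TRUE because Noah is a knight.
- Alice (knave) says "Noah and I are the same type" - this is FALSE (a lie) because Alice is a knave and Noah is a knight.
- Noah (knight) says "Eve is a liar" - this is TRUE because Eve is a knave.
- Eve (knave) says "Alice tells the truth" - this is FALSE (a lie) because Alice is a knave.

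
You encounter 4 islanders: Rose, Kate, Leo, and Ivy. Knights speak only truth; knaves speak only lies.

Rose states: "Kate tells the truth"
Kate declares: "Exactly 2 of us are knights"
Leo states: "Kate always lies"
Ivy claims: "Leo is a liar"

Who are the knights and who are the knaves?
Rose is a knave.
Kate is a knave.
Leo is a knight.
Ivy is a knave.

Verification:
- Rose (knave) says "Kate tells the truth" - this is FALSE (a lie) because Kate is a knave.
- Kate (knave) says "Exactly 2 of us are knights" - this is FALSE (a lie) because there are 1 knights.
- Leo (knight) says "Kate always lies" - this is TRUE because Kate is a knave.
- Ivy (knave) says "Leo is a liar" - this is FALSE (a lie) because Leo is a knight.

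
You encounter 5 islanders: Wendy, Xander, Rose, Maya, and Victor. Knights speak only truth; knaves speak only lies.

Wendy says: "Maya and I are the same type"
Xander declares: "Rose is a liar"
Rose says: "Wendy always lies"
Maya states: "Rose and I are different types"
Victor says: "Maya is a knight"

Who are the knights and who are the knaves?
Wendy is a knight.
Xander is a knight.
Rose is a knave.
Maya is a knight.
Victor is a knight.

Verification:
- Wendy (knight) says "Maya and I are the same type" - this is TRUE because Wendy is a knight and Maya is a knight.
- Xander (knight) says "Rose is a liar" - this is TRUE because Rose is a knave.
- Rose (knave) says "Wendy always lies" - this is FALSE (a lie) because Wendy is a knight.
- Maya (knight) says "Rose and I are different types" - this is TRUE because Maya is a knight and Rose is a knave.
- Victor (knight) says "Maya is a knight" - this is TRUE because Maya is a knight.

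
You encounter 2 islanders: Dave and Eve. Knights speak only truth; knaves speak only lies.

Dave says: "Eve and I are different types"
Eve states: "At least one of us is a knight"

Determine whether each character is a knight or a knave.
Dave is a knave.
Eve is a knave.

Verification:
- Dave (knave) says "Eve and I are different types" - this is FALSE (a lie) because Dave is a knave and Eve is a knave.
- Eve (knave) says "At least one of us is a knight" - this is FALSE (a lie) because no one is a knight.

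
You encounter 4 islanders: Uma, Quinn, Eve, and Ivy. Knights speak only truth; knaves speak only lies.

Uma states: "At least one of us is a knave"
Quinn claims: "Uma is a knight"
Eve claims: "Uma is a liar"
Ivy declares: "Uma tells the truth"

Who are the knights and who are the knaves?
Uma is a knight.
Quinn is a knight.
Eve is a knave.
Ivy is a knight.

Verification:
- Uma (knight) says "At least one of us is a knave" - this is TRUE because Eve is a knave.
- Quinn (knight) says "Uma is a knight" - this is TRUE because Uma is a knight.
- Eve (knave) says "Uma is a liar" - this is FALSE (a lie) because Uma is a knight.
- Ivy (knight) says "Uma tells the truth" - this is TRUE because Uma is a knight.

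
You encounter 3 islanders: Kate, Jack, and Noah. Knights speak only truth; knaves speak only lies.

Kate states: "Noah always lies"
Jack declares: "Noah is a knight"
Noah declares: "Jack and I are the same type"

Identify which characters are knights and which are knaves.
Kate is a knave.
Jack is a knight.
Noah is a knight.

Verification:
- Kate (knave) says "Noah always lies" - this is FALSE (a lie) because Noah is a knight.
- Jack (knight) says "Noah is a knight" - this is TRUE because Noah is a knight.
- Noah (knight) says "Jack and I are the same type" - this is TRUE because Noah is a knight and Jack is a knight.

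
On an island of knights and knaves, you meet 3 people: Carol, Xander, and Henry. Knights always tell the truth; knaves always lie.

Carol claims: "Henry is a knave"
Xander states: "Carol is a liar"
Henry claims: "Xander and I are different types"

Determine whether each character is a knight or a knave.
Carol is a knight.
Xander is a knave.
Henry is a knave.

Verification:
- Carol (knight) says "Henry is a knave" - this is TRUE because Henry is a knave.
- Xander (knave) says "Carol is a liar" - this is FALSE (a lie) because Carol is a knight.
- Henry (knave) says "Xander and I are different types" - this is FALSE (a lie) because Henry is a knave and Xander is a knave.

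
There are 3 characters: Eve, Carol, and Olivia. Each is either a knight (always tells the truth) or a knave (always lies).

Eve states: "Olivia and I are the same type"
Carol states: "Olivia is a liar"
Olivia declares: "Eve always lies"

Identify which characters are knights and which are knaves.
Eve is a knave.
Carol is a knave.
Olivia is a knight.

Verification:
- Eve (knave) says "Olivia and I are the same type" - this is FALSE (a lie) because Eve is a knave and Olivia is a knight.
- Carol (knave) says "Olivia is a liar" - this is FALSE (a lie) because Olivia is a knight.
- Olivia (knight) says "Eve always lies" - this is TRUE because Eve is a knave.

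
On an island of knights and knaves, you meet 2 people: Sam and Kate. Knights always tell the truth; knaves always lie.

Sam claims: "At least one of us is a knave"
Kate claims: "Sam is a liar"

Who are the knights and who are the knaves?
Sam is a knight.
Kate is a knave.

Verification:
- Sam (knight) says "At least one of us is a knave" - this is TRUE because Kate is a knave.
- Kate (knave) says "Sam is a liar" - this is FALSE (a lie) because Sam is a knight.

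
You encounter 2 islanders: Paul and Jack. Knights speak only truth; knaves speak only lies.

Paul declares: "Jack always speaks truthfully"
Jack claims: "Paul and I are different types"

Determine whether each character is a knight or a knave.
Paul is a knave.
Jack is a knave.

Verification:
- Paul (knave) says "Jack always speaks truthfully" - this is FALSE (a lie) because Jack is a knave.
- Jack (knave) says "Paul and I are different types" - this is FALSE (a lie) because Jack is a knave and Paul is a knave.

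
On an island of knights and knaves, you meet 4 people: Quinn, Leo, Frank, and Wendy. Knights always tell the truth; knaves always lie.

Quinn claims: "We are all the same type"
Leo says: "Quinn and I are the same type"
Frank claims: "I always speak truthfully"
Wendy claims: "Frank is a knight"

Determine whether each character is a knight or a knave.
Quinn is a knight.
Leo is a knight.
Frank is a knight.
Wendy is a knight.

Verification:
- Quinn (knight) says "We are all the same type" - this is TRUE because Quinn, Leo, Frank, and Wendy are knights.
- Leo (knight) says "Quinn and I are the same type" - this is TRUE because Leo is a knight and Quinn is a knight.
- Frank (knight) says "I always speak truthfully" - this is TRUE because Frank is a knight.
- Wendy (knight) says "Frank is a knight" - this is TRUE because Frank is a knight.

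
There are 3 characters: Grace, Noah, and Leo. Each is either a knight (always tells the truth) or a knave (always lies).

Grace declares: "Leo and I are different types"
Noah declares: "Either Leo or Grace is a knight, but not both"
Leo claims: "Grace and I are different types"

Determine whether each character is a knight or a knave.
Grace is a knave.
Noah is a knave.
Leo is a knave.

Verification:
- Grace (knave) says "Leo and I are different types" - this is FALSE (a lie) because Grace is a knave and Leo is a knave.
- Noah (knave) says "Either Leo or Grace is a knight, but not both" - this is FALSE (a lie) because Leo is a knave and Grace is a knave.
- Leo (knave) says "Grace and I are different types" - this is FALSE (a lie) because Leo is a knave and Grace is a knave.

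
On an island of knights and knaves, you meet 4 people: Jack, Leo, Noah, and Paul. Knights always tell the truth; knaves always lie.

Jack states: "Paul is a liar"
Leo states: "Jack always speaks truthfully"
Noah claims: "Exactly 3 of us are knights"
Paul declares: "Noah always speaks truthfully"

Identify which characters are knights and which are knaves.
Jack is a knight.
Leo is a knight.
Noah is a knave.
Paul is a knave.

Verification:
- Jack (knight) says "Paul is a liar" - this is TRUE because Paul is a knave.
- Leo (knight) says "Jack always speaks truthfully" - this is TRUE because Jack is a knight.
- Noah (knave) says "Exactly 3 of us are knights" - this is FALSE (a lie) because there are 2 knights.
- Paul (knave) says "Noah always speaks truthfully" - this is FALSE (a lie) because Noah is a knave.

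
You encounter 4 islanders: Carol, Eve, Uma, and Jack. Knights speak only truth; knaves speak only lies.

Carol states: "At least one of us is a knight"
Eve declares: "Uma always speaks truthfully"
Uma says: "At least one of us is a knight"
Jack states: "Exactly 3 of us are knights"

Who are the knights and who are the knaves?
Carol is a knave.
Eve is a knave.
Uma is a knave.
Jack is a knave.

Verification:
- Carol (knave) says "At least one of us is a knight" - this is FALSE (a lie) because no one is a knight.
- Eve (knave) says "Uma always speaks truthfully" - this is FALSE (a lie) because Uma is a knave.
- Uma (knave) says "At least one of us is a knight" - this is FALSE (a lie) because no one is a knight.
- Jack (knave) says "Exactly 3 of us are knights" - this is FALSE (a lie) because there are 0 knights.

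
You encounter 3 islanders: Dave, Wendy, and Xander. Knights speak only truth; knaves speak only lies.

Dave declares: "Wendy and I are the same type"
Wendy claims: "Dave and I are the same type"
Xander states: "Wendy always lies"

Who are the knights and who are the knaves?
Dave is a knight.
Wendy is a knight.
Xander is a knave.

Verification:
- Dave (knight) says "Wendy and I are the same type" - this is TRUE because Dave is a knight and Wendy is a knight.
- Wendy (knight) says "Dave and I are the same type" - this is TRUE because Wendy is a knight and Dave is a knight.
- Xander (knave) says "Wendy always lies" - this is FALSE (a lie) because Wendy is a knight.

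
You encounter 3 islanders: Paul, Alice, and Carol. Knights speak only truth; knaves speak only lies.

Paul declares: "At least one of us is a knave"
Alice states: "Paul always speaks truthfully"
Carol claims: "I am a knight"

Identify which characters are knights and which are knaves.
Paul is a knight.
Alice is a knight.
Carol is a knave.

Verification:
- Paul (knight) says "At least one of us is a knave" - this is TRUE because Carol is a knave.
- Alice (knight) says "Paul always speaks truthfully" - this is TRUE because Paul is a knight.
- Carol (knave) says "I am a knight" - this is FALSE (a lie) because Carol is a knave.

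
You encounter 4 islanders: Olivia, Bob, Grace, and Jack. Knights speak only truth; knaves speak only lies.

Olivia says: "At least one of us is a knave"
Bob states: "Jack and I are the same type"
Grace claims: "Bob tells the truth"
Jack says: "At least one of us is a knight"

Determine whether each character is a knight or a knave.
Olivia is a knight.
Bob is a knave.
Grace is a knave.
Jack is a knight.

Verification:
- Olivia (knight) says "At least one of us is a knave" - this is TRUE because Bob and Grace are knaves.
- Bob (knave) says "Jack and I are the same type" - this is FALSE (a lie) because Bob is a knave and Jack is a knight.
- Grace (knave) says "Bob tells the truth" - this is FALSE (a lie) because Bob is a knave.
- Jack (knight) says "At least one of us is a knight" - this is TRUE because Olivia and Jack are knights.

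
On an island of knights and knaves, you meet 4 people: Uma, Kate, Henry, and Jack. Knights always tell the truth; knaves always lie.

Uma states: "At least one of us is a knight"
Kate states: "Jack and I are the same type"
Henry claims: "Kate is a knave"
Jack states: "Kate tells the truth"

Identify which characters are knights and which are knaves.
Uma is a knight.
Kate is a knight.
Henry is a knave.
Jack is a knight.

Verification:
- Uma (knight) says "At least one of us is a knight" - this is TRUE because Uma, Kate, and Jack are knights.
- Kate (knight) says "Jack and I are the same type" - this is TRUE because Kate is a knight and Jack is a knight.
- Henry (knave) says "Kate is a knave" - this is FALSE (a lie) because Kate is a knight.
- Jack (knight) says "Kate tells the truth" - this is TRUE because Kate is a knight.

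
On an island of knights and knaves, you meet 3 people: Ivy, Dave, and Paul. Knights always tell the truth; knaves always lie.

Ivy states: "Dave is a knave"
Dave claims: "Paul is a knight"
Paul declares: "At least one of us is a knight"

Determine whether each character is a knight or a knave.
Ivy is a knave.
Dave is a knight.
Paul is a knight.

Verification:
- Ivy (knave) says "Dave is a knave" - this is FALSE (a lie) because Dave is a knight.
- Dave (knight) says "Paul is a knight" - this is TRUE because Paul is a knight.
- Paul (knight) says "At least one of us is a knight" - this is TRUE because Dave and Paul are knights.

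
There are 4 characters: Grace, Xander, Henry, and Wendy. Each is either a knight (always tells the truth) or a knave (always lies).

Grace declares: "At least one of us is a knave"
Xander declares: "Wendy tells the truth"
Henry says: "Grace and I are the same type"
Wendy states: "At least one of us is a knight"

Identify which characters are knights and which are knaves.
Grace is a knight.
Xander is a knight.
Henry is a knave.
Wendy is a knight.

Verification:
- Grace (knight) says "At least one of us is a knave" - this is TRUE because Henry is a knave.
- Xander (knight) says "Wendy tells the truth" - this is TRUE because Wendy is a knight.
- Henry (knave) says "Grace and I are the same type" - this is FALSE (a lie) because Henry is a knave and Grace is a knight.
- Wendy (knight) says "At least one of us is a knight" - this is TRUE because Grace, Xander, and Wendy are knights.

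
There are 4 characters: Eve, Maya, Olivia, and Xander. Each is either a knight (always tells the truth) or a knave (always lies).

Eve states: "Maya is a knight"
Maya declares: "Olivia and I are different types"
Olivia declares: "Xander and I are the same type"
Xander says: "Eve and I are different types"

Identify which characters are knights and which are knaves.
Eve is a knave.
Maya is a knave.
Olivia is a knave.
Xander is a knight.

Verification:
- Eve (knave) says "Maya is a knight" - this is FALSE (a lie) because Maya is a knave.
- Maya (knave) says "Olivia and I are different types" - this is FALSE (a lie) because Maya is a knave and Olivia is a knave.
- Olivia (knave) says "Xander and I are the same type" - this is FALSE (a lie) because Olivia is a knave and Xander is a knight.
- Xander (knight) says "Eve and I are different types" - this is TRUE because Xander is a knight and Eve is a knave.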